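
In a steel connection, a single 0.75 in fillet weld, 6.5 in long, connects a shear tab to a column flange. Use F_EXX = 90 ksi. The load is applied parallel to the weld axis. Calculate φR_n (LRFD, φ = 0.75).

φR_n ≈ 140 kips

Effective throat t_e = 0.707 × 0.75 = 0.5302 in.
Total length L = 6.5 in; A_we = 0.5302 × 6.5 = 3.447 in².
F_nw = 0.6 F_EXX = 0.6 × 90 = 54 ksi.
φR_n = 0.75 × 54 × 3.447 = 139.6 kips.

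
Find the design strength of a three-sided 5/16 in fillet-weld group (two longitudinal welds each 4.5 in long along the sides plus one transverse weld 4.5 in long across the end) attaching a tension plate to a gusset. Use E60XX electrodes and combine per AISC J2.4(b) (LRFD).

E60XX → F_EXX = 60 ksi.
t_e = 0.707 × 0.3125 = 0.2209 in.
R_nwl = 0.6 × 60 × 0.2209 × 9 = 71.58 kip (longitudinal, 2 welds).
R_nwt = 0.6 × 60 × 0.2209 × 4.5 = 35.79 kip (transverse, base value).
(i) R_nwl + R_nwt = 107.4 kip; (ii) 0.85 R_nwl + 1.5 R_nwt = 114.5 kip.
R_n = max = 114.5 kip [governs: (ii)]; φR_n = 85.9 kip.

φR_n ≈ 85.9 kip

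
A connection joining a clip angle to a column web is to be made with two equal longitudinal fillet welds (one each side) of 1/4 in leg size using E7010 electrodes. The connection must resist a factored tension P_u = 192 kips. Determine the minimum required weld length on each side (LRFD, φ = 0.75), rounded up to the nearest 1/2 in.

L = 17.5 in on each side

E70XX → F_EXX = 70 ksi.
Throat t_e = 0.707 × 0.25 = 0.1767 in.
φr_n = 0.75 × 0.6 × 70 × 0.1767 = 5.568 kips/in.
L_req = P_u / φr_n = 192 / 5.568 = 34.49 in total.
Per side: 34.49 / 2 = 17.24 in.
Round up → use L = 17.5 in on each side.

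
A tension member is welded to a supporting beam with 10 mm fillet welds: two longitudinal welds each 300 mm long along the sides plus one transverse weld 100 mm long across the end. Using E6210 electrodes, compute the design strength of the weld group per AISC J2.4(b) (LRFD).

φR_n ≈ 1380 kN

E62XX → F_EXX = 620 MPa.
t_e = 0.707 × 10 = 7.07 mm.
R_nwl = 0.6 × 620 × 7.07 × 600 × 10⁻³ = 1578 kN (longitudinal, 2 welds).
R_nwt = 0.6 × 620 × 7.07 × 100 × 10⁻³ = 263 kN (transverse, base value).
(i) R_nwl + R_nwt = 1841 kN; (ii) 0.85 R_nwl + 1.5 R_nwt = 1736 kN.
R_n = max = 1841 kN [governs: (i)]; φR_n = 1381 kN.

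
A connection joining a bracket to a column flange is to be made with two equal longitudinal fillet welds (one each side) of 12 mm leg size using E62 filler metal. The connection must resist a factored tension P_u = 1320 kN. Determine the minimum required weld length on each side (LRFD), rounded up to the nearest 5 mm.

E62XX → F_EXX = 620 MPa.
Throat t_e = 0.707 × 12 = 8.484 mm.
φr_n = 0.75 × 0.6 × 620 × 8.484 × 10⁻³ = 2.367 kN/mm.
L_req = P_u / φr_n = 1320 / 2.367 = 557.7 mm total.
Per side: 557.7 / 2 = 278.8 mm.
Round up → use L = 280 mm on each side.

L = 280 mm on each side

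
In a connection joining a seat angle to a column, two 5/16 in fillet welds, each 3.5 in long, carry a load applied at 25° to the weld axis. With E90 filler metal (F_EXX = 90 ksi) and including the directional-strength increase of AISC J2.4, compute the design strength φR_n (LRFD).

t_e = 0.707 × 0.3125 = 0.2209 in; A_we = 0.2209 × 7 = 1.547 in².
Directional factor: 1.0 + 0.5 sin^1.5(25°) = 1.137.
F_nw = 0.6 × 90 × 1.137 = 61.42 ksi.
φR_n = 0.75 × 61.42 × 1.547 = 71.24 kips.

φR_n ≈ 71.2 kips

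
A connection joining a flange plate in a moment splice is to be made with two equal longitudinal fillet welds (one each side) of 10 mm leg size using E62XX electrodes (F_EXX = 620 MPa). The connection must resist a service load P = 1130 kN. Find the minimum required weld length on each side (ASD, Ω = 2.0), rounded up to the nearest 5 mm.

L = 430 mm on each side

Throat t_e = 0.707 × 10 = 7.07 mm.
r_n/Ω = (0.6 × 620 × 7.07) / 2.0 = 1315 N/mm = 1.315 kN/mm.
L_req = P / (r_n/Ω) = 1130 / 1.315 = 859.3 mm total.
Per side: 859.3 / 2 = 429.7 mm.
Round up → use L = 430 mm on each side.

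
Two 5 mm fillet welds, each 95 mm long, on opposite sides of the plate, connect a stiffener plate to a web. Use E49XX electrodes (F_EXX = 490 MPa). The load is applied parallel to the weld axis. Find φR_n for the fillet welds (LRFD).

φR_n ≈ 148 kN

Effective throat t_e = 0.707 × 5 = 3.535 mm.
Total length L = 190 mm; A_we = 3.535 × 190 = 671.6 mm².
F_nw = 0.6 F_EXX = 0.6 × 490 = 294 MPa.
φR_n = 0.75 × 294 × 671.6 × 10⁻³ = 148.1 kN.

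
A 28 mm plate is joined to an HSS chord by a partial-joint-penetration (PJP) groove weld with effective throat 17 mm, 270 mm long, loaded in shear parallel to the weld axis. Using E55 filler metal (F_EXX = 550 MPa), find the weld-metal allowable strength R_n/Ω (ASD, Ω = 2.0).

Effective throat (given) t_e = 17 mm.
A_we = 17 × 270 = 4590 mm².
F_nw = 0.6 F_EXX = 330 MPa.
R_n/Ω = (330 × 4590) / 2.0 × 10⁻³ = 757.4 kN.

R_n/Ω ≈ 757 kN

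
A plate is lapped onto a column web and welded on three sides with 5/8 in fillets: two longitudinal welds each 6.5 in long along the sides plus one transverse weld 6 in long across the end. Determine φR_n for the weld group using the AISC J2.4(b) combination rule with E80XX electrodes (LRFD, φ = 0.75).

E80XX → F_EXX = 80 ksi.
t_e = 0.707 × 0.625 = 0.4419 in.
R_nwl = 0.6 × 80 × 0.4419 × 13 = 275.7 kips (longitudinal, 2 welds).
R_nwt = 0.6 × 80 × 0.4419 × 6 = 127.3 kips (transverse, base value).
(i) R_nwl + R_nwt = 403 kips; (ii) 0.85 R_nwl + 1.5 R_nwt = 425.3 kips.
R_n = max = 425.3 kips [governs: (ii)]; φR_n = 318.9 kips.

φR_n ≈ 319 kips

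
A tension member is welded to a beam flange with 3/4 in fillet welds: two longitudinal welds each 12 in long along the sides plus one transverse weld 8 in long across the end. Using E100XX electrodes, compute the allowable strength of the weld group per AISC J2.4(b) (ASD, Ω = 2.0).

E100XX → F_EXX = 100 ksi.
t_e = 0.707 × 0.75 = 0.5302 in.
R_nwl = 0.6 × 100 × 0.5302 × 24 = 763.6 kip (longitudinal, 2 welds).
R_nwt = 0.6 × 100 × 0.5302 × 8 = 254.5 kip (transverse, base value).
(i) R_nwl + R_nwt = 1018 kip; (ii) 0.85 R_nwl + 1.5 R_nwt = 1031 kip.
R_n = max = 1031 kip [governs: (ii)]; R_n/Ω = 515.4 kip.

R_n/Ω ≈ 515 kip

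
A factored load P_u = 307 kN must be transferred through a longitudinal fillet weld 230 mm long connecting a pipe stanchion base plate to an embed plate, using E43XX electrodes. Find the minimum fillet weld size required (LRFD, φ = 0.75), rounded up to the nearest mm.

E43XX → F_EXX = 430 MPa.
Total weld length L = 230 mm.
Required throat t_e = P_u / (φ × 0.6 F_EXX × L) = 307 / (0.75 × 0.6 × 430 × 230 × 10⁻³) = 6.898 mm.
Required leg w = t_e / 0.707 = 9.757 mm → use 10 mm.

w = 10 mm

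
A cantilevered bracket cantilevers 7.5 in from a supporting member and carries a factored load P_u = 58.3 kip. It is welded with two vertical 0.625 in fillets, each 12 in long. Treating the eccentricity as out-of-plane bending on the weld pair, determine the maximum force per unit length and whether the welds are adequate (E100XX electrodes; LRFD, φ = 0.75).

E100XX → F_EXX = 100 ksi.
L_w = 2 × 12 = 24 in; section modulus (unit throat) S = 2 × L²/6 = 48 in².
Direct shear f_v = P/L_w = 58.3/24 = 2.429 kip/in.
Moment M = P × e = 58.3 × 7.5 = 437.25 kip·in; bending f_b = M/S = 9.109 kip/in.
f_max = √(f_v² + f_b²) = √(2.429² + 9.109²) = 9.428 kip/in.
φr_n = 0.75 × 0.6 × 100 × (0.707 × 0.625) = 19.88 kip/in → adequate.

f_max ≈ 9.43 kip/in; adequate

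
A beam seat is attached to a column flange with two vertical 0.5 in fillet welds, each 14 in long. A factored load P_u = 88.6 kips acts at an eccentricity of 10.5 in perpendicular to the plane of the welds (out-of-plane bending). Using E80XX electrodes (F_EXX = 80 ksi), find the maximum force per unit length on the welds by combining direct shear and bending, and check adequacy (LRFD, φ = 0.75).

f_max ≈ 14.6 kip/in; NOT adequate

L_w = 2 × 14 = 28 in; section modulus (unit throat) S = 2 × L²/6 = 65.33 in².
Direct shear f_v = P/L_w = 88.6/28 = 3.164 kip/in.
Moment M = P × e = 88.6 × 10.5 = 930.3 kip·in; bending f_b = M/S = 14.24 kip/in.
f_max = √(f_v² + f_b²) = √(3.164² + 14.24²) = 14.59 kip/in.
φr_n = 0.75 × 0.6 × 80 × (0.707 × 0.5) = 12.73 kip/in → NOT adequate.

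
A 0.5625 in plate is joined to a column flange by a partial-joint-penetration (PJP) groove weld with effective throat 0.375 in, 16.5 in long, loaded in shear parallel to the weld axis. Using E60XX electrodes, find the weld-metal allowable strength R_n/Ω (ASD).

R_n/Ω ≈ 111 kips

E60XX → F_EXX = 60 ksi.
Effective throat (given) t_e = 0.375 in.
A_we = 0.375 × 16.5 = 6.188 in².
F_nw = 0.6 F_EXX = 36 ksi.
R_n/Ω = (36 × 6.188) / 2.0 = 111.4 kips.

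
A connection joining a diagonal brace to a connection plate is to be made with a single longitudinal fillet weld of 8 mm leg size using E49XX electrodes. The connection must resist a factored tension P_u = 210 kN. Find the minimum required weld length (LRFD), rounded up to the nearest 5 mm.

L = 170 mm

E49XX → F_EXX = 490 MPa.
Throat t_e = 0.707 × 8 = 5.656 mm.
φr_n = 0.75 × 0.6 × 490 × 5.656 × 10⁻³ = 1.247 kN/mm.
L_req = P_u / φr_n = 210 / 1.247 = 168.4 mm total.
Round up → use L = 170 mm.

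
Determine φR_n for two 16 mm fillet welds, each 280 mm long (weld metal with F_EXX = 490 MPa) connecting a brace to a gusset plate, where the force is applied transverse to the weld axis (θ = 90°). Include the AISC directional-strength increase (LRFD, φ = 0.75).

t_e = 0.707 × 16 = 11.31 mm; A_we = 11.31 × 560 = 6335 mm².
Directional factor: 1.0 + 0.5 sin^1.5(90°) = 1.5.
F_nw = 0.6 × 490 × 1.5 = 441 MPa.
φR_n = 0.75 × 441 × 6335 × 10⁻³ = 2095 kN.

φR_n ≈ 2100 kN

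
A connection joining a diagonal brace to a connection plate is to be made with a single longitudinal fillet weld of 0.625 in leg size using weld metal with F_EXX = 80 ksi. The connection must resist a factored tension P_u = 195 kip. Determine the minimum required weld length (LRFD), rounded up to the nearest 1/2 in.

L = 12.5 in

Throat t_e = 0.707 × 0.625 = 0.4419 in.
φr_n = 0.75 × 0.6 × 80 × 0.4419 = 15.91 kip/in.
L_req = P_u / φr_n = 195 / 15.91 = 12.26 in total.
Round up → use L = 12.5 in.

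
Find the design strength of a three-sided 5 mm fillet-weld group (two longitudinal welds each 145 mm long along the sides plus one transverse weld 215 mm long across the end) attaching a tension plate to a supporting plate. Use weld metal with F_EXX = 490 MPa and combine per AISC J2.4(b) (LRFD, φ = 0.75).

t_e = 0.707 × 5 = 3.535 mm.
R_nwl = 0.6 × 490 × 3.535 × 290 × 10⁻³ = 301.4 kN (longitudinal, 2 welds).
R_nwt = 0.6 × 490 × 3.535 × 215 × 10⁻³ = 223.4 kN (transverse, base value).
(i) R_nwl + R_nwt = 524.8 kN; (ii) 0.85 R_nwl + 1.5 R_nwt = 591.4 kN.
R_n = max = 591.4 kN [governs: (ii)]; φR_n = 443.5 kN.

φR_n ≈ 444 kN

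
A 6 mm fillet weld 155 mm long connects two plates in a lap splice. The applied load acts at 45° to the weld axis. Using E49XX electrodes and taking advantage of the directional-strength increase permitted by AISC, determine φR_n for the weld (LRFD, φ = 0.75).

E49XX → F_EXX = 490 MPa.
t_e = 0.707 × 6 = 4.242 mm; A_we = 4.242 × 155 = 657.5 mm².
Directional factor: 1.0 + 0.5 sin^1.5(45°) = 1.297.
F_nw = 0.6 × 490 × 1.297 = 381.4 MPa.
φR_n = 0.75 × 381.4 × 657.5 × 10⁻³ = 188.1 kN.

φR_n ≈ 188 kN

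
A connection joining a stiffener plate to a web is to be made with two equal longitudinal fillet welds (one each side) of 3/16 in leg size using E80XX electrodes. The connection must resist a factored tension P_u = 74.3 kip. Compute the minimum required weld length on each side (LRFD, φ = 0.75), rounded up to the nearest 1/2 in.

L = 8 in on each side

E80XX → F_EXX = 80 ksi.
Throat t_e = 0.707 × 0.1875 = 0.1326 in.
φr_n = 0.75 × 0.6 × 80 × 0.1326 = 4.772 kip/in.
L_req = P_u / φr_n = 74.3 / 4.772 = 15.57 in total.
Per side: 15.57 / 2 = 7.785 in.
Round up → use L = 8 in on each side.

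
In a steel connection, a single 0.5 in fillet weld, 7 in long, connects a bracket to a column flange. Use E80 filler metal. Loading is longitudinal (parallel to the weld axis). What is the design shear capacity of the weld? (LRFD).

φR_n ≈ 89.1 kips

E80XX → F_EXX = 80 ksi.
Effective throat t_e = 0.707 × 0.5 = 0.3535 in.
Total length L = 7 in; A_we = 0.3535 × 7 = 2.474 in².
F_nw = 0.6 F_EXX = 0.6 × 80 = 48 ksi.
φR_n = 0.75 × 48 × 2.474 = 89.08 kips.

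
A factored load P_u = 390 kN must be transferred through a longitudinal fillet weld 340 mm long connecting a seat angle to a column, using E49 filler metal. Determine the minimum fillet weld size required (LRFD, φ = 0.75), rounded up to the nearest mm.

w = 8 mm

E49XX → F_EXX = 490 MPa.
Total weld length L = 340 mm.
Required throat t_e = P_u / (φ × 0.6 F_EXX × L) = 390 / (0.75 × 0.6 × 490 × 340 × 10⁻³) = 5.202 mm.
Required leg w = t_e / 0.707 = 7.358 mm → use 8 mm.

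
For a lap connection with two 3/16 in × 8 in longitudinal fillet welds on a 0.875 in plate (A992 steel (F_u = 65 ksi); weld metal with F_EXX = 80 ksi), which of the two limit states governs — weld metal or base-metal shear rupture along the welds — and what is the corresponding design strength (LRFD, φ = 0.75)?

φR_n ≈ 76.4 kip (weld metal governs)

t_e = 0.707 × 0.1875 = 0.1326 in; L = 16 in.
Weld metal: φR_n = 0.75 × 0.6 × 80 × 0.1326 × 16 = 76.36 kip.
Base metal (shear rupture): φR_n = 0.75 × 0.6 × 65 × 0.875 × 16 = 409.5 kip.
Governing: weld metal.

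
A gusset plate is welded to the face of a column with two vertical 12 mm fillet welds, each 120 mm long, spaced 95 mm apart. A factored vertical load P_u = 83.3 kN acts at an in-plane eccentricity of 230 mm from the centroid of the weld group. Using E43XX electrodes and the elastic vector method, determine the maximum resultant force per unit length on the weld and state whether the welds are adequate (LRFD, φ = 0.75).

E43XX → F_EXX = 430 MPa.
Total weld length L_w = 240 mm. Treat welds as unit-width lines.
Polar moment about centroid: J = 2[d³/12 + d(b/2)²] = 2[120³/12 + 120×47.5²] = 829500 mm³.
Direct shear f_v = P/L_w = 83.3×10³ / 240 = 347.1 N/mm (vertical).
Torsion M = P·e = 83.3×10³ × 230 = 19159000 N·mm.
Critical point at (x, y) = (47.5, 60) from centroid. f_tx = M·y/J = 1386 N/mm; f_ty = M·x/J = 1097 N/mm.
Resultant f_max = √[f_tx² + (f_v + f_ty)²] = √[1386² + (347.1 + 1097)²] = 2002 N/mm.
Capacity per unit length: φr_n = 0.75 × 0.6 × 430 × (0.707 × 12) = 1642 N/mm.
2002 > 1642 → NOT adequate.

f_max ≈ 2000 N/mm; NOT adequate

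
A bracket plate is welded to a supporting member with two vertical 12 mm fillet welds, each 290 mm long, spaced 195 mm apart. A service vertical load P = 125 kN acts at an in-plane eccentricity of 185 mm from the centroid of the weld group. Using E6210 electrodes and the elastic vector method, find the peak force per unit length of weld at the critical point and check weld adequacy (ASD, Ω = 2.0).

f_max ≈ 571 N/mm; adequate

E62XX → F_EXX = 620 MPa.
Total weld length L_w = 580 mm. Treat welds as unit-width lines.
Polar moment about centroid: J = 2[d³/12 + d(b/2)²] = 2[290³/12 + 290×97.5²] = 9578000 mm³.
Direct shear f_v = P/L_w = 125×10³ / 580 = 215.5 N/mm (vertical).
Torsion M = P·e = 125×10³ × 185 = 23125000 N·mm.
Critical point at (x, y) = (97.5, 145) from centroid. f_tx = M·y/J = 350.1 N/mm; f_ty = M·x/J = 235.4 N/mm.
Resultant f_max = √[f_tx² + (f_v + f_ty)²] = √[350.1² + (215.5 + 235.4)²] = 570.8 N/mm.
Capacity per unit length: r_n/Ω = (1/2.0) × 0.6 × 620 × (0.707 × 12) = 1578 N/mm.
570.8 ≤ 1578 → adequate.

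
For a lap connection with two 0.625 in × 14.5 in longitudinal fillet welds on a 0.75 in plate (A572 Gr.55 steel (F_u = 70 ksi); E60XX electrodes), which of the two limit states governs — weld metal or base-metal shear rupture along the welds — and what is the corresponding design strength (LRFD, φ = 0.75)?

E60XX → F_EXX = 60 ksi.
t_e = 0.707 × 0.625 = 0.4419 in; L = 29 in.
Weld metal: φR_n = 0.75 × 0.6 × 60 × 0.4419 × 29 = 346 kips.
Base metal (shear rupture): φR_n = 0.75 × 0.6 × 70 × 0.75 × 29 = 685.1 kips.
Governing: weld metal.

φR_n ≈ 346 kips (weld metal governs)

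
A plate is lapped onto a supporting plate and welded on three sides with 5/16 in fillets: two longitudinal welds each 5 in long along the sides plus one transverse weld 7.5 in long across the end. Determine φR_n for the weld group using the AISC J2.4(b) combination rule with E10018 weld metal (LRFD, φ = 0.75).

φR_n ≈ 196 kips

E100XX → F_EXX = 100 ksi.
t_e = 0.707 × 0.3125 = 0.2209 in.
R_nwl = 0.6 × 100 × 0.2209 × 10 = 132.6 kips (longitudinal, 2 welds).
R_nwt = 0.6 × 100 × 0.2209 × 7.5 = 99.42 kips (transverse, base value).
(i) R_nwl + R_nwt = 232 kips; (ii) 0.85 R_nwl + 1.5 R_nwt = 261.8 kips.
R_n = max = 261.8 kips [governs: (ii)]; φR_n = 196.4 kips.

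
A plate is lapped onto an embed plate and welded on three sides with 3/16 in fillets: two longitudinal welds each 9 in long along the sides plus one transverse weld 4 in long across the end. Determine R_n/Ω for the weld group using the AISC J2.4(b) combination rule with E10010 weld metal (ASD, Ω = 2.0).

E100XX → F_EXX = 100 ksi.
t_e = 0.707 × 0.1875 = 0.1326 in.
R_nwl = 0.6 × 100 × 0.1326 × 18 = 143.2 kip (longitudinal, 2 welds).
R_nwt = 0.6 × 100 × 0.1326 × 4 = 31.82 kip (transverse, base value).
(i) R_nwl + R_nwt = 175 kip; (ii) 0.85 R_nwl + 1.5 R_nwt = 169.4 kip.
R_n = max = 175 kip [governs: (i)]; R_n/Ω = 87.49 kip.

R_n/Ω ≈ 87.5 kip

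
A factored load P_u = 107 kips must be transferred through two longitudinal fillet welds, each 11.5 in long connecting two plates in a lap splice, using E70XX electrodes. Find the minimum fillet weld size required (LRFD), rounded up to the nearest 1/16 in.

w = 1/4 in

E70XX → F_EXX = 70 ksi.
Total weld length L = 23 in.
Required throat t_e = P_u / (φ × 0.6 F_EXX × L) = 107 / (0.75 × 0.6 × 70 × 23) = 0.1477 in.
Required leg w = t_e / 0.707 = 0.2089 in → use 1/4 in.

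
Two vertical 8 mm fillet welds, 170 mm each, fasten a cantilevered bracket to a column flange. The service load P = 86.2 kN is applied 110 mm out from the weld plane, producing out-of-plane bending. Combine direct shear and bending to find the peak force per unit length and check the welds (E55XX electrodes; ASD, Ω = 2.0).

E55XX → F_EXX = 550 MPa.
L_w = 2 × 170 = 340 mm; section modulus (unit throat) S = 2 × L²/6 = 9633 mm².
Direct shear f_v = P/L_w = 86.2×10³/340 = 253.5 N/mm.
Moment M = P × e = 86.2×10³ × 110 = 9482000 N·mm; bending f_b = M/S = 984.3 N/mm.
f_max = √(f_v² + f_b²) = √(253.5² + 984.3²) = 1016 N/mm.
r_n/Ω = (1/2.0) × 0.6 × 550 × (0.707 × 8) = 933.2 N/mm → NOT adequate.

f_max ≈ 1020 N/mm; NOT adequate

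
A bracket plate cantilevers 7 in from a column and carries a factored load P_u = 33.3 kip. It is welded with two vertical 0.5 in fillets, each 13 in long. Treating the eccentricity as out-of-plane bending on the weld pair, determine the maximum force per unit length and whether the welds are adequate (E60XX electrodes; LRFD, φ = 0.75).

f_max ≈ 4.33 kip/in; adequate

E60XX → F_EXX = 60 ksi.
L_w = 2 × 13 = 26 in; section modulus (unit throat) S = 2 × L²/6 = 56.33 in².
Direct shear f_v = P/L_w = 33.3/26 = 1.281 kip/in.
Moment M = P × e = 33.3 × 7 = 233.1 kip·in; bending f_b = M/S = 4.138 kip/in.
f_max = √(f_v² + f_b²) = √(1.281² + 4.138²) = 4.332 kip/in.
φr_n = 0.75 × 0.6 × 60 × (0.707 × 0.5) = 9.544 kip/in → adequate.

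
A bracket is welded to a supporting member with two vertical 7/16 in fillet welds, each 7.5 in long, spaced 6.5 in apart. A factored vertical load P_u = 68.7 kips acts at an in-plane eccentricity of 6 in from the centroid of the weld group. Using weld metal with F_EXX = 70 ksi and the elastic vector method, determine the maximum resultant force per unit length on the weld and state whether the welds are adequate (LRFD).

Total weld length L_w = 15 in. Treat welds as unit-width lines.
Polar moment about centroid: J = 2[d³/12 + d(b/2)²] = 2[7.5³/12 + 7.5×3.25²] = 228.8 in³.
Direct shear f_v = P/L_w = 68.7 / 15 = 4.58 kip/in (vertical).
Torsion M = P·e = 68.7 × 6 = 412.2 kip·in.
Critical point at (x, y) = (3.25, 3.75) from centroid. f_tx = M·y/J = 6.757 kip/in; f_ty = M·x/J = 5.856 kip/in.
Resultant f_max = √[f_tx² + (f_v + f_ty)²] = √[6.757² + (4.58 + 5.856)²] = 12.43 kip/in.
Capacity per unit length: φr_n = 0.75 × 0.6 × 70 × (0.707 × 0.4375) = 9.743 kip/in.
12.43 > 9.743 → NOT adequate.

f_max ≈ 12.4 kip/in; NOT adequate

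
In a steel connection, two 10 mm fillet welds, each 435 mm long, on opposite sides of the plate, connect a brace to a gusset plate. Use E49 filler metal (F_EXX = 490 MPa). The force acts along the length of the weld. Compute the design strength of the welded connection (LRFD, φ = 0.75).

Effective throat t_e = 0.707 × 10 = 7.07 mm.
Total length L = 870 mm; A_we = 7.07 × 870 = 6151 mm².
F_nw = 0.6 F_EXX = 0.6 × 490 = 294 MPa.
φR_n = 0.75 × 294 × 6151 × 10⁻³ = 1356 kN.

φR_n ≈ 1360 kN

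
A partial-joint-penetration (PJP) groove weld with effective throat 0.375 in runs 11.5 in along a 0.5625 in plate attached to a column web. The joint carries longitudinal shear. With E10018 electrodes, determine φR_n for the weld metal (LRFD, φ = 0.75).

E100XX → F_EXX = 100 ksi.
Effective throat (given) t_e = 0.375 in.
A_we = 0.375 × 11.5 = 4.312 in².
F_nw = 0.6 F_EXX = 60 ksi.
φR_n = 0.75 × 60 × 4.312 = 194.1 kip.

φR_n ≈ 194 kip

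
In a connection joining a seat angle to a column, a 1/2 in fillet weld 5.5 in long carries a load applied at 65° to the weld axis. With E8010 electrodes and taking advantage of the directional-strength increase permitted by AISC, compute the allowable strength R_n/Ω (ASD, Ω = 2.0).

E80XX → F_EXX = 80 ksi.
t_e = 0.707 × 0.5 = 0.3535 in; A_we = 0.3535 × 5.5 = 1.944 in².
Directional factor: 1.0 + 0.5 sin^1.5(65°) = 1.431.
F_nw = 0.6 × 80 × 1.431 = 68.71 ksi.
R_n/Ω = (68.71 × 1.944) / 2.0 = 66.79 kips.

R_n/Ω ≈ 66.8 kips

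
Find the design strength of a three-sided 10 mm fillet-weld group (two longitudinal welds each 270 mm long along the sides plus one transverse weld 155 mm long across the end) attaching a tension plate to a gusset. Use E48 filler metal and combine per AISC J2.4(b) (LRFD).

φR_n ≈ 1060 kN

E48XX → F_EXX = 480 MPa.
t_e = 0.707 × 10 = 7.07 mm.
R_nwl = 0.6 × 480 × 7.07 × 540 × 10⁻³ = 1100 kN (longitudinal, 2 welds).
R_nwt = 0.6 × 480 × 7.07 × 155 × 10⁻³ = 315.6 kN (transverse, base value).
(i) R_nwl + R_nwt = 1415 kN; (ii) 0.85 R_nwl + 1.5 R_nwt = 1408 kN.
R_n = max = 1415 kN [governs: (i)]; φR_n = 1061 kN.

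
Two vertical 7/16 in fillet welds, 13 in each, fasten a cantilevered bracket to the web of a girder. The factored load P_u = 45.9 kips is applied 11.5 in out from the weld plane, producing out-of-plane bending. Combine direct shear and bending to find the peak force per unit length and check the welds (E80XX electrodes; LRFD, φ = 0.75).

E80XX → F_EXX = 80 ksi.
L_w = 2 × 13 = 26 in; section modulus (unit throat) S = 2 × L²/6 = 56.33 in².
Direct shear f_v = P/L_w = 45.9/26 = 1.765 kip/in.
Moment M = P × e = 45.9 × 11.5 = 527.85 kip·in; bending f_b = M/S = 9.37 kip/in.
f_max = √(f_v² + f_b²) = √(1.765² + 9.37²) = 9.535 kip/in.
φr_n = 0.75 × 0.6 × 80 × (0.707 × 0.4375) = 11.14 kip/in → adequate.

f_max ≈ 9.53 kip/in; adequate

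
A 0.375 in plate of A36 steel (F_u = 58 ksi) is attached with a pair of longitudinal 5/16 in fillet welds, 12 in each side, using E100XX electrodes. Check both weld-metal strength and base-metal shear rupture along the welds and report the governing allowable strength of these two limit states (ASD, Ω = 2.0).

R_n/Ω ≈ 157 kip (base-metal shear rupture governs)

E100XX → F_EXX = 100 ksi.
t_e = 0.707 × 0.3125 = 0.2209 in; L = 24 in.
Weld metal: R_n/Ω = (1/2.0) × 0.6 × 100 × 0.2209 × 24 = 159.1 kip.
Base metal (shear rupture): R_n/Ω = (1/2.0) × 0.6 × 58 × 0.375 × 24 = 156.6 kip.
Governing: base-metal shear rupture.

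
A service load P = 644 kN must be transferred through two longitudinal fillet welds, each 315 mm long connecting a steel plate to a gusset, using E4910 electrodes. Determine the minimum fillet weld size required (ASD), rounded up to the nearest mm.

w = 10 mm

E49XX → F_EXX = 490 MPa.
Total weld length L = 630 mm.
Required throat t_e = P × Ω / (0.6 F_EXX × L) = 644 × 2.0 / (0.6 × 490 × 630 × 10⁻³) = 6.954 mm.
Required leg w = t_e / 0.707 = 9.836 mm → use 10 mm.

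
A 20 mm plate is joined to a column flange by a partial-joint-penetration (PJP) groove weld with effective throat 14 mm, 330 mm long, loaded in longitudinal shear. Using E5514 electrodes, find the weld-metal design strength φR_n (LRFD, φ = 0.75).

E55XX → F_EXX = 550 MPa.
Effective throat (given) t_e = 14 mm.
A_we = 14 × 330 = 4620 mm².
F_nw = 0.6 F_EXX = 330 MPa.
φR_n = 0.75 × 330 × 4620 × 10⁻³ = 1143 kN.

φR_n ≈ 1140 kN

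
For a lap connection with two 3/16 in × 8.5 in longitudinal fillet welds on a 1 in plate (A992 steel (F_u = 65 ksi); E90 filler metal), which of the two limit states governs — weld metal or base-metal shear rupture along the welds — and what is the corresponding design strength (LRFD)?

φR_n ≈ 91.3 kip (weld metal governs)

E90XX → F_EXX = 90 ksi.
t_e = 0.707 × 0.1875 = 0.1326 in; L = 17 in.
Weld metal: φR_n = 0.75 × 0.6 × 90 × 0.1326 × 17 = 91.27 kip.
Base metal (shear rupture): φR_n = 0.75 × 0.6 × 65 × 1 × 17 = 497.2 kip.
Governing: weld metal.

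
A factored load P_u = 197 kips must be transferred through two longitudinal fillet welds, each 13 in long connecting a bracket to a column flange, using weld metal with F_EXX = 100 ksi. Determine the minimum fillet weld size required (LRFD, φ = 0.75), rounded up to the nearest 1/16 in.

w = 1/4 in

Total weld length L = 26 in.
Required throat t_e = P_u / (φ × 0.6 F_EXX × L) = 197 / (0.75 × 0.6 × 100 × 26) = 0.1684 in.
Required leg w = t_e / 0.707 = 0.2382 in → use 1/4 in.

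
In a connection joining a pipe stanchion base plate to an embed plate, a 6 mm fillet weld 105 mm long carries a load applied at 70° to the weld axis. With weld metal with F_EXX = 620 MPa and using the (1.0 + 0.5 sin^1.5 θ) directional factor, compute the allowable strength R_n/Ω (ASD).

t_e = 0.707 × 6 = 4.242 mm; A_we = 4.242 × 105 = 445.4 mm².
Directional factor: 1.0 + 0.5 sin^1.5(70°) = 1.455.
F_nw = 0.6 × 620 × 1.455 = 541.4 MPa.
R_n/Ω = (541.4 × 445.4) / 2.0 × 10⁻³ = 120.6 kN.

R_n/Ω ≈ 121 kN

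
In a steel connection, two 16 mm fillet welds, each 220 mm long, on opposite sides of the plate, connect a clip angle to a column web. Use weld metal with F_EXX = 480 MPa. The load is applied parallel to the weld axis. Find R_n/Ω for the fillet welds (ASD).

Effective throat t_e = 0.707 × 16 = 11.31 mm.
Total length L = 440 mm; A_we = 11.31 × 440 = 4977 mm².
F_nw = 0.6 F_EXX = 0.6 × 480 = 288 MPa.
R_n = 288 × 4977 × 10⁻³ = 1433 kN; R_n/Ω = 1433/2.0 = 716.7 kN.

R_n/Ω ≈ 717 kN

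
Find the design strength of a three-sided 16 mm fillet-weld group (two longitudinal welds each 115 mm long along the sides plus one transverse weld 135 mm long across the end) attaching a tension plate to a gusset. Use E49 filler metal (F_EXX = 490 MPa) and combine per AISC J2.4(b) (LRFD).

t_e = 0.707 × 16 = 11.31 mm.
R_nwl = 0.6 × 490 × 11.31 × 230 × 10⁻³ = 764.9 kN (longitudinal, 2 welds).
R_nwt = 0.6 × 490 × 11.31 × 135 × 10⁻³ = 449 kN (transverse, base value).
(i) R_nwl + R_nwt = 1214 kN; (ii) 0.85 R_nwl + 1.5 R_nwt = 1324 kN.
R_n = max = 1324 kN [governs: (ii)]; φR_n = 992.7 kN.

φR_n ≈ 993 kN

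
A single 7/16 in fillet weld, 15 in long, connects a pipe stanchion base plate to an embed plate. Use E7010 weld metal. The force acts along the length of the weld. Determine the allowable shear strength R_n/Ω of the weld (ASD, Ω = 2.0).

E70XX → F_EXX = 70 ksi.
Effective throat t_e = 0.707 × 0.4375 = 0.3093 in.
Total length L = 15 in; A_we = 0.3093 × 15 = 4.64 in².
F_nw = 0.6 F_EXX = 0.6 × 70 = 42 ksi.
R_n = 42 × 4.64 = 194.9 kips; R_n/Ω = 194.9/2.0 = 97.43 kips.

R_n/Ω ≈ 97.4 kips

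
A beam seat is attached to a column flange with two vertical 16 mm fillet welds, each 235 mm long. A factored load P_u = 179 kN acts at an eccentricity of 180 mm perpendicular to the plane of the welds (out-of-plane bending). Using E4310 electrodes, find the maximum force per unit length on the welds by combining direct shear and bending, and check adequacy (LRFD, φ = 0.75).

f_max ≈ 1790 N/mm; adequate

E43XX → F_EXX = 430 MPa.
L_w = 2 × 235 = 470 mm; section modulus (unit throat) S = 2 × L²/6 = 18410 mm².
Direct shear f_v = P/L_w = 179×10³/470 = 380.9 N/mm.
Moment M = P × e = 179×10³ × 180 = 32220000 N·mm; bending f_b = M/S = 1750 N/mm.
f_max = √(f_v² + f_b²) = √(380.9² + 1750²) = 1791 N/mm.
φr_n = 0.75 × 0.6 × 430 × (0.707 × 16) = 2189 N/mm → adequate.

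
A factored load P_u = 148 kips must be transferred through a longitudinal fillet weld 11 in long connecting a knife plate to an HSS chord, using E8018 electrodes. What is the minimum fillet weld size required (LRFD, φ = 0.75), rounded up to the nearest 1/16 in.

E80XX → F_EXX = 80 ksi.
Total weld length L = 11 in.
Required throat t_e = P_u / (φ × 0.6 F_EXX × L) = 148 / (0.75 × 0.6 × 80 × 11) = 0.3737 in.
Required leg w = t_e / 0.707 = 0.5286 in → use 9/16 in.

w = 9/16 in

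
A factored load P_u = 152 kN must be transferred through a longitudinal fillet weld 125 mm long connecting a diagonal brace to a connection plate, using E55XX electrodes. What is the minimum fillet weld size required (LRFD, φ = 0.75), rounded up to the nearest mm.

w = 7 mm

E55XX → F_EXX = 550 MPa.
Total weld length L = 125 mm.
Required throat t_e = P_u / (φ × 0.6 F_EXX × L) = 152 / (0.75 × 0.6 × 550 × 125 × 10⁻³) = 4.913 mm.
Required leg w = t_e / 0.707 = 6.949 mm → use 7 mm.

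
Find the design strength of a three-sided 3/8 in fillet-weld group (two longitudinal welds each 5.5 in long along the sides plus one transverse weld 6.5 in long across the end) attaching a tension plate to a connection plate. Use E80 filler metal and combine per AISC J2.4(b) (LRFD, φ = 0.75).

φR_n ≈ 182 kip

E80XX → F_EXX = 80 ksi.
t_e = 0.707 × 0.375 = 0.2651 in.
R_nwl = 0.6 × 80 × 0.2651 × 11 = 140 kip (longitudinal, 2 welds).
R_nwt = 0.6 × 80 × 0.2651 × 6.5 = 82.72 kip (transverse, base value).
(i) R_nwl + R_nwt = 222.7 kip; (ii) 0.85 R_nwl + 1.5 R_nwt = 243.1 kip.
R_n = max = 243.1 kip [governs: (ii)]; φR_n = 182.3 kip.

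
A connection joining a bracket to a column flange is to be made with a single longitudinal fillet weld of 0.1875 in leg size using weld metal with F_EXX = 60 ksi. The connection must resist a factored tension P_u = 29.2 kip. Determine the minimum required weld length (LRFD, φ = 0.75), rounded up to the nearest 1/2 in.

L = 8.5 in

Throat t_e = 0.707 × 0.1875 = 0.1326 in.
φr_n = 0.75 × 0.6 × 60 × 0.1326 = 3.579 kip/in.
L_req = P_u / φr_n = 29.2 / 3.579 = 8.158 in total.
Round up → use L = 8.5 in.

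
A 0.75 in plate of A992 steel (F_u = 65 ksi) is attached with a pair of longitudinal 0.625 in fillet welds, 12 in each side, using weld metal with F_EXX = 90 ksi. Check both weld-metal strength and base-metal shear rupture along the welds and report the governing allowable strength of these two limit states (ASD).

t_e = 0.707 × 0.625 = 0.4419 in; L = 24 in.
Weld metal: R_n/Ω = (1/2.0) × 0.6 × 90 × 0.4419 × 24 = 286.3 kips.
Base metal (shear rupture): R_n/Ω = (1/2.0) × 0.6 × 65 × 0.75 × 24 = 351 kips.
Governing: weld metal.

R_n/Ω ≈ 286 kips (weld metal governs)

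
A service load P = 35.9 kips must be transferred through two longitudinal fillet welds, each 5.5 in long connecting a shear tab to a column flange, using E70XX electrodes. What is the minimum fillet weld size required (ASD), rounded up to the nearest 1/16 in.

w = 1/4 in

E70XX → F_EXX = 70 ksi.
Total weld length L = 11 in.
Required throat t_e = P × Ω / (0.6 F_EXX × L) = 35.9 × 2.0 / (0.6 × 70 × 11) = 0.1554 in.
Required leg w = t_e / 0.707 = 0.2198 in → use 1/4 in.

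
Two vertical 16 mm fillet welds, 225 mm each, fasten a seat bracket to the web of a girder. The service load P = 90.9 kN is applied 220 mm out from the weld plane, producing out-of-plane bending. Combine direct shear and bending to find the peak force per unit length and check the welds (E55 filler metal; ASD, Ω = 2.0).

E55XX → F_EXX = 550 MPa.
L_w = 2 × 225 = 450 mm; section modulus (unit throat) S = 2 × L²/6 = 16880 mm².
Direct shear f_v = P/L_w = 90.9×10³/450 = 202 N/mm.
Moment M = P × e = 90.9×10³ × 220 = 19998000 N·mm; bending f_b = M/S = 1185 N/mm.
f_max = √(f_v² + f_b²) = √(202² + 1185²) = 1202 N/mm.
r_n/Ω = (1/2.0) × 0.6 × 550 × (0.707 × 16) = 1866 N/mm → adequate.

f_max ≈ 1200 N/mm; adequate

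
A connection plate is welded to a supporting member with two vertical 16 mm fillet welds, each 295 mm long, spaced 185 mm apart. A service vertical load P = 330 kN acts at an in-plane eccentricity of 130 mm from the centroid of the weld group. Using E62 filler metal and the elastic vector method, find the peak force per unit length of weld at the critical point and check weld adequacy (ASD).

E62XX → F_EXX = 620 MPa.
Total weld length L_w = 590 mm. Treat welds as unit-width lines.
Polar moment about centroid: J = 2[d³/12 + d(b/2)²] = 2[295³/12 + 295×92.5²] = 9327000 mm³.
Direct shear f_v = P/L_w = 330×10³ / 590 = 559.3 N/mm (vertical).
Torsion M = P·e = 330×10³ × 130 = 42900000 N·mm.
Critical point at (x, y) = (92.5, 147.5) from centroid. f_tx = M·y/J = 678.4 N/mm; f_ty = M·x/J = 425.5 N/mm.
Resultant f_max = √[f_tx² + (f_v + f_ty)²] = √[678.4² + (559.3 + 425.5)²] = 1196 N/mm.
Capacity per unit length: r_n/Ω = (1/2.0) × 0.6 × 620 × (0.707 × 16) = 2104 N/mm.
1196 ≤ 2104 → adequate.

f_max ≈ 1200 N/mm; adequate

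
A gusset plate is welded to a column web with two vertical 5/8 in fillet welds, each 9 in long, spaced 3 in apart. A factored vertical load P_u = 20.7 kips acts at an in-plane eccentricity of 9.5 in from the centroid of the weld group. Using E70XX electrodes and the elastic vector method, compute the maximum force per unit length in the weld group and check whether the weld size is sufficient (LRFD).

E70XX → F_EXX = 70 ksi.
Total weld length L_w = 18 in. Treat welds as unit-width lines.
Polar moment about centroid: J = 2[d³/12 + d(b/2)²] = 2[9³/12 + 9×1.5²] = 162 in³.
Direct shear f_v = P/L_w = 20.7 / 18 = 1.15 kip/in (vertical).
Torsion M = P·e = 20.7 × 9.5 = 196.65 kip·in.
Critical point at (x, y) = (1.5, 4.5) from centroid. f_tx = M·y/J = 5.463 kip/in; f_ty = M·x/J = 1.821 kip/in.
Resultant f_max = √[f_tx² + (f_v + f_ty)²] = √[5.463² + (1.15 + 1.821)²] = 6.218 kip/in.
Capacity per unit length: φr_n = 0.75 × 0.6 × 70 × (0.707 × 0.625) = 13.92 kip/in.
6.218 ≤ 13.92 → adequate.

f_max ≈ 6.22 kip/in; adequate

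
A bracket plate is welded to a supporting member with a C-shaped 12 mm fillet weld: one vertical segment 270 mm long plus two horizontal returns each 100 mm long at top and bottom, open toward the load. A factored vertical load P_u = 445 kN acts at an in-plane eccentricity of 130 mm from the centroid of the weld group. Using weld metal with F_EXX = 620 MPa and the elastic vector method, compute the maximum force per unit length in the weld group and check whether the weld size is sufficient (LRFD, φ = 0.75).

f_max ≈ 2210 N/mm; adequate

Total weld length L_w = 470 mm. Treat welds as unit-width lines.
Centroid: x̄ = 2×100×50 / 470 = 21.28 mm from the vertical weld.
Polar moment about centroid: J = I_x + I_y = [270³/12 + 2×100×135²] + [270×21.28² + 2(100³/12 + 100×28.72²)] = 5739000 mm³.
Direct shear f_v = P/L_w = 445×10³ / 470 = 946.8 N/mm (vertical).
Torsion M = P·e = 445×10³ × 130 = 57850000 N·mm.
Critical point at (x, y) = (78.72, 135) from centroid. f_tx = M·y/J = 1361 N/mm; f_ty = M·x/J = 793.5 N/mm.
Resultant f_max = √[f_tx² + (f_v + f_ty)²] = √[1361² + (946.8 + 793.5)²] = 2209 N/mm.
Capacity per unit length: φr_n = 0.75 × 0.6 × 620 × (0.707 × 12) = 2367 N/mm.
2209 ≤ 2367 → adequate.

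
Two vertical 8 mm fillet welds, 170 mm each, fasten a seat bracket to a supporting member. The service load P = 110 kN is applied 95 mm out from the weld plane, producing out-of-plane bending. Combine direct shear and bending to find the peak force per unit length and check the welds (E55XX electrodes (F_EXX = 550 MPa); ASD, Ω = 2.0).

L_w = 2 × 170 = 340 mm; section modulus (unit throat) S = 2 × L²/6 = 9633 mm².
Direct shear f_v = P/L_w = 110×10³/340 = 323.5 N/mm.
Moment M = P × e = 110×10³ × 95 = 10450000 N·mm; bending f_b = M/S = 1085 N/mm.
f_max = √(f_v² + f_b²) = √(323.5² + 1085²) = 1132 N/mm.
r_n/Ω = (1/2.0) × 0.6 × 550 × (0.707 × 8) = 933.2 N/mm → NOT adequate.

f_max ≈ 1130 N/mm; NOT adequate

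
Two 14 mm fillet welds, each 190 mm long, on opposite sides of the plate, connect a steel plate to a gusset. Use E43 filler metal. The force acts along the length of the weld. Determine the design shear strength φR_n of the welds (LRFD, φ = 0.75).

E43XX → F_EXX = 430 MPa.
Effective throat t_e = 0.707 × 14 = 9.898 mm.
Total length L = 380 mm; A_we = 9.898 × 380 = 3761 mm².
F_nw = 0.6 F_EXX = 0.6 × 430 = 258 MPa.
φR_n = 0.75 × 258 × 3761 × 10⁻³ = 727.8 kN.

φR_n ≈ 728 kN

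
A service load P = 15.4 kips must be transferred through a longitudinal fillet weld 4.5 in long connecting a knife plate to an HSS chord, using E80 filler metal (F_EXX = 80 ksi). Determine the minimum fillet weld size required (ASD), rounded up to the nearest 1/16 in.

Total weld length L = 4.5 in.
Required throat t_e = P × Ω / (0.6 F_EXX × L) = 15.4 × 2.0 / (0.6 × 80 × 4.5) = 0.1426 in.
Required leg w = t_e / 0.707 = 0.2017 in → use 1/4 in.

w = 1/4 in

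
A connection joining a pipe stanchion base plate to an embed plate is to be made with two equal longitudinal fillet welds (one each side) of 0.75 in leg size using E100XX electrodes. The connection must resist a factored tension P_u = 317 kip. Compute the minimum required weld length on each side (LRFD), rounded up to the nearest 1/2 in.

E100XX → F_EXX = 100 ksi.
Throat t_e = 0.707 × 0.75 = 0.5302 in.
φr_n = 0.75 × 0.6 × 100 × 0.5302 = 23.86 kip/in.
L_req = P_u / φr_n = 317 / 23.86 = 13.29 in total.
Per side: 13.29 / 2 = 6.643 in.
Round up → use L = 7 in on each side.

L = 7 in on each side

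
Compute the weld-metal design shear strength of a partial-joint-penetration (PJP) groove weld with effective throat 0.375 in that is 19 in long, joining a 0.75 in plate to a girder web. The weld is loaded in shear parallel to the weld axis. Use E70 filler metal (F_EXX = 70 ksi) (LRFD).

Effective throat (given) t_e = 0.375 in.
A_we = 0.375 × 19 = 7.125 in².
F_nw = 0.6 F_EXX = 42 ksi.
φR_n = 0.75 × 42 × 7.125 = 224.4 kip.

φR_n ≈ 224 kip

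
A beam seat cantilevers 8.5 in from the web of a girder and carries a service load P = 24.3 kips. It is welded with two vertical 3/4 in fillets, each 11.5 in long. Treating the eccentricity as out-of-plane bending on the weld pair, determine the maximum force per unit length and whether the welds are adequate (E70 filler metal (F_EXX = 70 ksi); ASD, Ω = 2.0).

f_max ≈ 4.8 kip/in; adequate

L_w = 2 × 11.5 = 23 in; section modulus (unit throat) S = 2 × L²/6 = 44.08 in².
Direct shear f_v = P/L_w = 24.3/23 = 1.057 kip/in.
Moment M = P × e = 24.3 × 8.5 = 206.55 kip·in; bending f_b = M/S = 4.685 kip/in.
f_max = √(f_v² + f_b²) = √(1.057² + 4.685²) = 4.803 kip/in.
r_n/Ω = (1/2.0) × 0.6 × 70 × (0.707 × 0.75) = 11.14 kip/in → adequate.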